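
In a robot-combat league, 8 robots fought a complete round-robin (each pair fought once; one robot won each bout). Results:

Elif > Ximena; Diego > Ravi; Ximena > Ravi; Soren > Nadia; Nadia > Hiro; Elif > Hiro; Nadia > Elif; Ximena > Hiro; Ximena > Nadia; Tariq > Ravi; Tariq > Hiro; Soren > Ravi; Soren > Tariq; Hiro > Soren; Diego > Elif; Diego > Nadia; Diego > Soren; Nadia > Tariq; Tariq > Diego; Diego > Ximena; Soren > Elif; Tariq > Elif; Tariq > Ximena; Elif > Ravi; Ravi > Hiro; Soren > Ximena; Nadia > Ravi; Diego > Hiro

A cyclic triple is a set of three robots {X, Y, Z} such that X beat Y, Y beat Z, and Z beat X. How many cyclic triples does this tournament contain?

9

Win totals: Tariq 5, Hiro 1, Soren 5, Nadia 4, Elif 3, Ravi 1, Ximena 3, Diego 6.
A robot with w wins dominates both others in C(w,2) triples; summing gives 10 + 0 + 10 + 6 + 3 + 0 + 3 + 15 = 47 transitive triples.
Total triples C(8,3) = 56, so cyclic triples = 56 − 47 = 9.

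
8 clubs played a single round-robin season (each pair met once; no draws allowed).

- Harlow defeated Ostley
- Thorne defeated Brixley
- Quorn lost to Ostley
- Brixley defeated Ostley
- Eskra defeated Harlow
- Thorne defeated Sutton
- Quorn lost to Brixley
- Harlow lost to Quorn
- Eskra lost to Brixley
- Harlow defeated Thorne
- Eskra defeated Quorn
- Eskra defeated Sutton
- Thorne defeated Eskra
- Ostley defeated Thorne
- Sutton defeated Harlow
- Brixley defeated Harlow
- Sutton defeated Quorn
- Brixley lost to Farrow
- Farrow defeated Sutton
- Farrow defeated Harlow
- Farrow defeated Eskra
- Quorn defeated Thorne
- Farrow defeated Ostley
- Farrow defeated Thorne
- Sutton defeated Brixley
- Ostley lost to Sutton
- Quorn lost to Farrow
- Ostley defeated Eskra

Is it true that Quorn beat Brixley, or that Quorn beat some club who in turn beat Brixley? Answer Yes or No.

Yes

Quorn did not beat Brixley directly.
Quorn beat Thorne, Harlow. Of those, Thorne beat Brixley.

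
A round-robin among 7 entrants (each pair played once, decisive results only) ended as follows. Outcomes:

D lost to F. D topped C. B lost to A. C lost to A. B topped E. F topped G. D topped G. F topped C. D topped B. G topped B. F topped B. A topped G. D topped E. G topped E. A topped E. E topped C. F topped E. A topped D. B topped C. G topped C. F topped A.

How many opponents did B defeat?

B's results: beat C, E; lost to A, D, F, G.
That is 2 wins.

2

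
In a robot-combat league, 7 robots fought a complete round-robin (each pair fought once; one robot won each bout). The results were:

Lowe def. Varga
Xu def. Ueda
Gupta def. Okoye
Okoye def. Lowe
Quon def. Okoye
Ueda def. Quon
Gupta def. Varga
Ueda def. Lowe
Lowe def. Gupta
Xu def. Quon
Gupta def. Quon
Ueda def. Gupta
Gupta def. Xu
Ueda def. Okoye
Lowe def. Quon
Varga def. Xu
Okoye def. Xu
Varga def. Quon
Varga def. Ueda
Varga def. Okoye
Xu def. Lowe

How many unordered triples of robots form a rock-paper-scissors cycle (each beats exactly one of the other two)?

Win totals: Lowe 3, Okoye 2, Varga 4, Gupta 4, Quon 1, Ueda 4, Xu 3.
A robot with w wins dominates both others in C(w,2) triples; summing gives 3 + 1 + 6 + 6 + 0 + 6 + 3 = 25 transitive triples.
Total triples C(7,3) = 35, so cyclic triples = 35 − 25 = 10.

10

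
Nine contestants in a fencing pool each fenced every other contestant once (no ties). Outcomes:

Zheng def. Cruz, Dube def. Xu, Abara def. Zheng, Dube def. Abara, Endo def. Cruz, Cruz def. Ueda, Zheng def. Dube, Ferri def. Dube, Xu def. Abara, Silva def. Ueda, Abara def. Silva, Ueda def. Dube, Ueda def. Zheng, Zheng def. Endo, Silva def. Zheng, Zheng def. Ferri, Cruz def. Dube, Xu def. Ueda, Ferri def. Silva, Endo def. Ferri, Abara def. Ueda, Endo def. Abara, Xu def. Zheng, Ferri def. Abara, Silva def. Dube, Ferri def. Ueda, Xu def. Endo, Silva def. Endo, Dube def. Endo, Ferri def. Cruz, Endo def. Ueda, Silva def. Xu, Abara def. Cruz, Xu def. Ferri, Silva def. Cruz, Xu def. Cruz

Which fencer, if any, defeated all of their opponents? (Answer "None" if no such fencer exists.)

None

Highest win total is Xu with 6 (out of 8 possible).
Xu lost to Dube, Silva, so no fencer went undefeated.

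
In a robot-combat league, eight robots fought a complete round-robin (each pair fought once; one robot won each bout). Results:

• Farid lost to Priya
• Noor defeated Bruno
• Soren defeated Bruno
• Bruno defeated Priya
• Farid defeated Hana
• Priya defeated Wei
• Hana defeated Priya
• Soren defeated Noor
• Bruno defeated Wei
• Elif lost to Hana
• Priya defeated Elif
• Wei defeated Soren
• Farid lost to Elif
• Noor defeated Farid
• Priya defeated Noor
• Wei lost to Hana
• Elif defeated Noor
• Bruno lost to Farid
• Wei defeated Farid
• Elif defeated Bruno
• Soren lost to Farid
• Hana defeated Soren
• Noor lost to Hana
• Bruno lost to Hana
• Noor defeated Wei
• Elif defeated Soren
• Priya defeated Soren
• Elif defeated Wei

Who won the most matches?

Hana

Win totals: Bruno 2, Elif 5, Wei 2, Farid 3, Priya 5, Soren 2, Noor 3, Hana 6.
Hana leads with 6 wins (next highest: 5).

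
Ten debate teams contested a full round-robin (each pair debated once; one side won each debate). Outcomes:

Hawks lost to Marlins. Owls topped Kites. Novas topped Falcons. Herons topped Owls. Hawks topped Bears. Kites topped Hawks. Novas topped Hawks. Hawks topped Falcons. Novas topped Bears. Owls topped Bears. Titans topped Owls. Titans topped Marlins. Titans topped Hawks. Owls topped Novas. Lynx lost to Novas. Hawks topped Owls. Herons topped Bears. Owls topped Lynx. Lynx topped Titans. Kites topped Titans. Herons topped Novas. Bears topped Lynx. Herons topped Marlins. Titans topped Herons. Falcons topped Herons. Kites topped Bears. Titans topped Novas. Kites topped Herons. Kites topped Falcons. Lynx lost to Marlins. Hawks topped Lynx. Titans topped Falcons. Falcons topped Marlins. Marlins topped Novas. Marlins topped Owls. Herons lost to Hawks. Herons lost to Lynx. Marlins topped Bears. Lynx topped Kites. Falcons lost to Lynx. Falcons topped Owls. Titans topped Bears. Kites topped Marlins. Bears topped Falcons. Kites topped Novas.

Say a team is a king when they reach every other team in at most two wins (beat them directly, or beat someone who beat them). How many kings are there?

Falcons cannot reach Titans in two steps.
Kites reaches everyone (king).
Titans reaches everyone (king).
Novas reaches everyone (king).
Owls reaches everyone (king).
Hawks reaches everyone (king).
Lynx reaches everyone (king).
Bears cannot reach Novas, Hawks in two steps.
Marlins reaches everyone (king).
Herons cannot reach Titans in two steps.
Kings: Kites, Titans, Novas, Owls, Hawks, Lynx, Marlins — 7.

7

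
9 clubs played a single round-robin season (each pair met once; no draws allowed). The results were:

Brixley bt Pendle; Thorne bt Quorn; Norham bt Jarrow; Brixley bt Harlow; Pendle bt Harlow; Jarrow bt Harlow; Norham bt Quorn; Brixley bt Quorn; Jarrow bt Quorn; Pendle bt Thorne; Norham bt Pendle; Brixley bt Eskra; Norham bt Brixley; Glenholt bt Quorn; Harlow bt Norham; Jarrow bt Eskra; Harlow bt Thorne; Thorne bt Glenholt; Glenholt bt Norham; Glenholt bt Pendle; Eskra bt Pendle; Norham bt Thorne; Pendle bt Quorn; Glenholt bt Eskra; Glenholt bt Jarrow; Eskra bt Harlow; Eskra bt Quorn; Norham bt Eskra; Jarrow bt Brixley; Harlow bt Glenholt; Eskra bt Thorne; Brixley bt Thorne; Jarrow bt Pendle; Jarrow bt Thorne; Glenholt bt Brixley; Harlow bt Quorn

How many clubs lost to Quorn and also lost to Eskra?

Quorn beat: no one.
Eskra beat: Quorn, Thorne, Harlow, Pendle.
No one was beaten by both.

0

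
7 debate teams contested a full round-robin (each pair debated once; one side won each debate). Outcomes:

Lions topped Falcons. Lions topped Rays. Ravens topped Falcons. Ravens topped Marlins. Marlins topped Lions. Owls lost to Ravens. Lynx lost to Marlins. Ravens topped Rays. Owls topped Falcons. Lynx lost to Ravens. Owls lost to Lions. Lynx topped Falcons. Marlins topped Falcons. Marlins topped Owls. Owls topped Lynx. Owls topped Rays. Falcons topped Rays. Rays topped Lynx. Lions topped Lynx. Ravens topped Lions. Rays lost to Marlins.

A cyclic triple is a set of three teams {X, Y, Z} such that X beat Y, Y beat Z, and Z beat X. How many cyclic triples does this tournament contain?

Win totals: Lynx 1, Owls 3, Marlins 5, Ravens 6, Lions 4, Falcons 1, Rays 1.
A team with w wins dominates both others in C(w,2) triples; summing gives 0 + 3 + 10 + 15 + 6 + 0 + 0 = 34 transitive triples.
Total triples C(7,3) = 35, so cyclic triples = 35 − 34 = 1.

1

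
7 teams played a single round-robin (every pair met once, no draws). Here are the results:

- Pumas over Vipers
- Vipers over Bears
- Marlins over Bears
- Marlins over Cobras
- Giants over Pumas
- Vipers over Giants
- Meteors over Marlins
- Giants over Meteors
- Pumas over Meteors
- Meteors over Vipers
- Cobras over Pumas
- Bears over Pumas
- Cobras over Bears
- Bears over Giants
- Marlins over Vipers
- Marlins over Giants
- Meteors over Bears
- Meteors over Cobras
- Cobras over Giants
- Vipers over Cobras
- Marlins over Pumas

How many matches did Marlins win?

Marlins' results: beat Giants, Vipers, Pumas, Bears, Cobras; lost to Meteors.
That is 5 wins.

5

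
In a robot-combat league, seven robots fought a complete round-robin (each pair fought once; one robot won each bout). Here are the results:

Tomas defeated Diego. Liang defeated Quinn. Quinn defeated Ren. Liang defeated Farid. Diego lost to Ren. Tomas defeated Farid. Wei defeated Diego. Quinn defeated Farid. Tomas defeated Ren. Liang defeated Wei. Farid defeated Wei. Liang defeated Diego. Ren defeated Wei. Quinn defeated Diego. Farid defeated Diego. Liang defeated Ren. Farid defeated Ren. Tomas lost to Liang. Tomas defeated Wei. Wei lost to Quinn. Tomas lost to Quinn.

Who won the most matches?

Win totals: Tomas 4, Farid 3, Liang 6, Diego 0, Quinn 5, Wei 1, Ren 2.
Liang leads with 6 wins (next highest: 5).

Liang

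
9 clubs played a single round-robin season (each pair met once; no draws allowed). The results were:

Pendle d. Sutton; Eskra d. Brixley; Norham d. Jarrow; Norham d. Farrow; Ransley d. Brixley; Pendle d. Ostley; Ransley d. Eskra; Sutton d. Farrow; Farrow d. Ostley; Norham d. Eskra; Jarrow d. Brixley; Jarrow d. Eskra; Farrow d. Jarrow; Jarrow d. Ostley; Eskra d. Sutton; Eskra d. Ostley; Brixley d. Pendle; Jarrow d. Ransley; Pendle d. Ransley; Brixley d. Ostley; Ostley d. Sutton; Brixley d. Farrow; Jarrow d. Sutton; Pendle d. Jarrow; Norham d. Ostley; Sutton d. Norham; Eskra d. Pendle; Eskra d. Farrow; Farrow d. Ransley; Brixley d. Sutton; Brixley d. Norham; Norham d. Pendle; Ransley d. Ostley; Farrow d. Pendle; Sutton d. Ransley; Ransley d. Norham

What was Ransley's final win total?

4

Ransley's results: beat Ostley, Eskra, Norham, Brixley; lost to Farrow, Pendle, Sutton, Jarrow.
That is 4 wins.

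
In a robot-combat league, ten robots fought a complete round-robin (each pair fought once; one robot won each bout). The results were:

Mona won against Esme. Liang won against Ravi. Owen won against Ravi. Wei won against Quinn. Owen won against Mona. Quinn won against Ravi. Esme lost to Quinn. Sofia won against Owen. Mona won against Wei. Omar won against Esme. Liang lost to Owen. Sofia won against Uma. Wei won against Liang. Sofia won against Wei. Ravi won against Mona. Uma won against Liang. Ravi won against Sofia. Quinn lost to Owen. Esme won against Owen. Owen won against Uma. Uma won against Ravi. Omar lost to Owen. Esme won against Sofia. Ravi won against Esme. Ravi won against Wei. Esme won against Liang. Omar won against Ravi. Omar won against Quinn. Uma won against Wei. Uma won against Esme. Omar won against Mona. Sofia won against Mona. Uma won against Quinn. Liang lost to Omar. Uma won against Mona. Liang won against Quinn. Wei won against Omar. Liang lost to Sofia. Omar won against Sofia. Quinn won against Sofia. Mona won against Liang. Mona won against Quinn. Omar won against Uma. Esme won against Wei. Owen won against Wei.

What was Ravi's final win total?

4

Ravi's results: beat Sofia, Esme, Mona, Wei; lost to Omar, Liang, Owen, Uma, Quinn.
That is 4 wins.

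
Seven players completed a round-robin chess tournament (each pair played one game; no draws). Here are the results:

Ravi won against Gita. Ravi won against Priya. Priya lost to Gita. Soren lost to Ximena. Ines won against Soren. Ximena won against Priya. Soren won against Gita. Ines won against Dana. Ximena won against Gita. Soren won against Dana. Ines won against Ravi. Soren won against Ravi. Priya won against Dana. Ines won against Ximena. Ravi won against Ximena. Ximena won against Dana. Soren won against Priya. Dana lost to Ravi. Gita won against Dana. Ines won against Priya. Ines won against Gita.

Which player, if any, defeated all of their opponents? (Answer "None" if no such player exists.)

Ines

Ines has 6 wins out of 6 opponents — a perfect record.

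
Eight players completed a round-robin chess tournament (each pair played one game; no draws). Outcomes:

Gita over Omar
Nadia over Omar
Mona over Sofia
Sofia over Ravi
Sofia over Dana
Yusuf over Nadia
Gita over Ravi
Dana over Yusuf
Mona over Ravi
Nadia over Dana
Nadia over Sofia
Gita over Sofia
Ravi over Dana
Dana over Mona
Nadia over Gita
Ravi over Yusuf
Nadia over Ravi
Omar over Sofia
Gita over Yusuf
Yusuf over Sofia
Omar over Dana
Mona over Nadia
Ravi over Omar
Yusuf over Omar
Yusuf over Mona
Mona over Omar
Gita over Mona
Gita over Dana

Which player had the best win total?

Win totals: Nadia 5, Ravi 3, Gita 6, Sofia 2, Yusuf 4, Dana 2, Omar 2, Mona 4.
Gita leads with 6 wins (next highest: 5).

Gita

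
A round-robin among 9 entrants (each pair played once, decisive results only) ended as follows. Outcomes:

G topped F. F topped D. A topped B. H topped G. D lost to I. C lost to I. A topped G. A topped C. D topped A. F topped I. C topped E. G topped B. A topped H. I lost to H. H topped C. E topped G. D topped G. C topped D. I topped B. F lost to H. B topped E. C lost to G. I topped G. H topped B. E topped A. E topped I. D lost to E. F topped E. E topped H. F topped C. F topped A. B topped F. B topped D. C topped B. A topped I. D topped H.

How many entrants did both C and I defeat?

C beat: B, D, E.
I beat: B, C, D, G.
Both beat: B, D — 2.

2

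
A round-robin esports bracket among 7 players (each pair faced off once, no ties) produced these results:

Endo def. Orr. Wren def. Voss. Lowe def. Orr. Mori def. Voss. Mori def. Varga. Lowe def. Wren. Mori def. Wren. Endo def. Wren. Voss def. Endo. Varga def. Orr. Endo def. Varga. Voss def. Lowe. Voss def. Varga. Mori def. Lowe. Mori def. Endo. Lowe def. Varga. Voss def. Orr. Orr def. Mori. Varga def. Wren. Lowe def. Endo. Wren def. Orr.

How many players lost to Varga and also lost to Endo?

Varga beat: Wren, Orr.
Endo beat: Varga, Wren, Orr.
Both beat: Wren, Orr — 2.

2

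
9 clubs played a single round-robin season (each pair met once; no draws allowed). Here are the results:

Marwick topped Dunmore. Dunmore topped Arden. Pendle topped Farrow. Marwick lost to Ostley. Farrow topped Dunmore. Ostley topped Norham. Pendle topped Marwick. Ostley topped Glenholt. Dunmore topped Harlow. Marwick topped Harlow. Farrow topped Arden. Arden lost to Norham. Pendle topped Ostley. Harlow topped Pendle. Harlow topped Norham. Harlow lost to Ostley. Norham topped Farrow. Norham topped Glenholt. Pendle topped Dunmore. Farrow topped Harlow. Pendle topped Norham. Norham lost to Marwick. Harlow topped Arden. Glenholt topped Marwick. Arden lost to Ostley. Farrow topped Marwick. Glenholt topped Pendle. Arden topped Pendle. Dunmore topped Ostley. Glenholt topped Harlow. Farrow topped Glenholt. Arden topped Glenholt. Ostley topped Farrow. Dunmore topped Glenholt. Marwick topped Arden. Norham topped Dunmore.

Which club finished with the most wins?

Ostley

Win totals: Glenholt 3, Arden 2, Norham 4, Pendle 5, Dunmore 4, Harlow 3, Farrow 5, Ostley 6, Marwick 4.
Ostley leads with 6 wins (next highest: 5).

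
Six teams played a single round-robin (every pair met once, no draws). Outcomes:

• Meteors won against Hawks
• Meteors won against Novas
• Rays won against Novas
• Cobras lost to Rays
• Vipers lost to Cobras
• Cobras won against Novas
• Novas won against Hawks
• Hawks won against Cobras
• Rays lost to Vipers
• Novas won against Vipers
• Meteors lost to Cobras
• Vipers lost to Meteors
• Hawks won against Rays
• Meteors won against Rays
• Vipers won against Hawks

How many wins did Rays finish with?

2

Rays' results: beat Cobras, Novas; lost to Hawks, Meteors, Vipers.
That is 2 wins.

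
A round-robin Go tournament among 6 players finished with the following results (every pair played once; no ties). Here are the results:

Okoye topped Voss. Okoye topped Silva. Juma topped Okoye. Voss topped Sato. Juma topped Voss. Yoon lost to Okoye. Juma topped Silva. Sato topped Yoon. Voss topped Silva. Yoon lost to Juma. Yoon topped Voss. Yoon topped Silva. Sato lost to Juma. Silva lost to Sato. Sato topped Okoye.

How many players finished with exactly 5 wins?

1

Win totals: Yoon 2, Sato 3, Okoye 3, Silva 0, Juma 5, Voss 2.
Exactly 5: Juma — 1 player.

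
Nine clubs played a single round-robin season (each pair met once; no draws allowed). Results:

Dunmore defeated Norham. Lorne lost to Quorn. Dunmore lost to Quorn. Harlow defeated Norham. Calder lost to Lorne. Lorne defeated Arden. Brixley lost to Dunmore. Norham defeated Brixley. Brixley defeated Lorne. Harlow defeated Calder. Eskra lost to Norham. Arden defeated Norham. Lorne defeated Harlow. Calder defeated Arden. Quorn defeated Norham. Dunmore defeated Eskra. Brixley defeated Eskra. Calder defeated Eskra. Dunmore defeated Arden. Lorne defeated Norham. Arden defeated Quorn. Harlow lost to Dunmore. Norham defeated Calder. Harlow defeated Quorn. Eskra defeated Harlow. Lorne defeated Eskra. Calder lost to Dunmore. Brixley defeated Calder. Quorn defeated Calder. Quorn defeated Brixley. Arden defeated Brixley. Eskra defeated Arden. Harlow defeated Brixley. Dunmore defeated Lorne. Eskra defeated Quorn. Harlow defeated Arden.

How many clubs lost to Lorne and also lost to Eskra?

2

Lorne beat: Eskra, Norham, Arden, Calder, Harlow.
Eskra beat: Arden, Quorn, Harlow.
Both beat: Arden, Harlow — 2.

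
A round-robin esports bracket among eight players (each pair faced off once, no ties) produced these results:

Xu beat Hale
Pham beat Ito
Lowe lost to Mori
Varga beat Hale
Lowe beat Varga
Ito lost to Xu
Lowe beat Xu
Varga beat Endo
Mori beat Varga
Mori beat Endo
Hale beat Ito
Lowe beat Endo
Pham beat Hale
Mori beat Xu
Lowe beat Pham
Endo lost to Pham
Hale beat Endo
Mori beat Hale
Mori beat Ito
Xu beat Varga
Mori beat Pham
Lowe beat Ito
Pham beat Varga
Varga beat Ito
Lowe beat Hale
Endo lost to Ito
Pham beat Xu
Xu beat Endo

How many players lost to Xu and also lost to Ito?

1

Xu beat: Varga, Ito, Hale, Endo.
Ito beat: Endo.
Both beat: Endo — 1.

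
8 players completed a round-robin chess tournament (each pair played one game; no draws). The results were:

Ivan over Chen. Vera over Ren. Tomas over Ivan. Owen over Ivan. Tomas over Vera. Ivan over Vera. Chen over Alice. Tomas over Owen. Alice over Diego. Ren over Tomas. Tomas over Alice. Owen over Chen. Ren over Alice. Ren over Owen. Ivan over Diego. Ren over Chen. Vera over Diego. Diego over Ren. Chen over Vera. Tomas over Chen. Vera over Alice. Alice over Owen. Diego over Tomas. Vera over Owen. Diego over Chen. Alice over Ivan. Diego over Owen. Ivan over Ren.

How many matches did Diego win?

4

Diego's results: beat Tomas, Chen, Ren, Owen; lost to Ivan, Alice, Vera.
That is 4 wins.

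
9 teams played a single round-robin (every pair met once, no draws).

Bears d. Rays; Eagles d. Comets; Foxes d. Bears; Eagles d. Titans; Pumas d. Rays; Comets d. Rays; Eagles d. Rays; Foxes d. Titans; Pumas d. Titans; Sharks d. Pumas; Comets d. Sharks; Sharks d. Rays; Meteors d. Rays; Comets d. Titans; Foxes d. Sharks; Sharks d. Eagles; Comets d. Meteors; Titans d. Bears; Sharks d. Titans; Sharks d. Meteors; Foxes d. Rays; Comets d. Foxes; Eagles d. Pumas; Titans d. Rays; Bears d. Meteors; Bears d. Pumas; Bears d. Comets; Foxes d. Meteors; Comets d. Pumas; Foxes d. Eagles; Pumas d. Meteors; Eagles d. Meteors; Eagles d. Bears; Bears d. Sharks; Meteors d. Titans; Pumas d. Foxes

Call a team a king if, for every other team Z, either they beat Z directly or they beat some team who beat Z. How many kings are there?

Eagles reaches everyone (king).
Meteors cannot reach Eagles, Comets, Foxes, Pumas, Sharks in two steps.
Bears reaches everyone (king).
Rays cannot reach Eagles, Meteors, Bears, Comets, Foxes, Pumas, Titans, Sharks in two steps.
Comets reaches everyone (king).
Foxes reaches everyone (king).
Pumas cannot reach Comets in two steps.
Titans cannot reach Eagles, Foxes in two steps.
Sharks reaches everyone (king).
Kings: Eagles, Bears, Comets, Foxes, Sharks — 5.

5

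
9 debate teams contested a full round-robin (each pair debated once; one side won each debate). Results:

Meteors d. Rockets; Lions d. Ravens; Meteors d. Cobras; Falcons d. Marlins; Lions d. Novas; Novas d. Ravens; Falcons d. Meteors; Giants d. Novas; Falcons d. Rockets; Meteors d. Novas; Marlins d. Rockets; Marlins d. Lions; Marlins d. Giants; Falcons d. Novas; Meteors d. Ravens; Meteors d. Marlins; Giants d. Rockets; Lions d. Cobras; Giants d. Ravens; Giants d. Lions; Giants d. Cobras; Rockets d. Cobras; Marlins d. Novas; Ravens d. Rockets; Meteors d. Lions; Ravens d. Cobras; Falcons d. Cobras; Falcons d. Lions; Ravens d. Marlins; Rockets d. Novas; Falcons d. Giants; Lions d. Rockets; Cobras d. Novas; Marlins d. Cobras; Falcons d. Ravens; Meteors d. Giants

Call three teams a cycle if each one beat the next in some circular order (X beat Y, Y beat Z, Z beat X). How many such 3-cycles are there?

Win totals: Novas 1, Lions 4, Rockets 2, Meteors 7, Cobras 1, Ravens 3, Giants 5, Marlins 5, Falcons 8.
A team with w wins dominates both others in C(w,2) triples; summing gives 0 + 6 + 1 + 21 + 0 + 3 + 10 + 10 + 28 = 79 transitive triples.
Total triples C(9,3) = 84, so cyclic triples = 84 − 79 = 5.

5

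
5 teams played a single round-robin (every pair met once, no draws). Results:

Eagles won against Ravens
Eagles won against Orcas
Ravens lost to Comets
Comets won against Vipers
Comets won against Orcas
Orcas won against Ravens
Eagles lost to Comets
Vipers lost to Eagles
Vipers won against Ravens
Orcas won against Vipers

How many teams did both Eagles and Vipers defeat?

1

Eagles beat: Orcas, Ravens, Vipers.
Vipers beat: Ravens.
Both beat: Ravens — 1.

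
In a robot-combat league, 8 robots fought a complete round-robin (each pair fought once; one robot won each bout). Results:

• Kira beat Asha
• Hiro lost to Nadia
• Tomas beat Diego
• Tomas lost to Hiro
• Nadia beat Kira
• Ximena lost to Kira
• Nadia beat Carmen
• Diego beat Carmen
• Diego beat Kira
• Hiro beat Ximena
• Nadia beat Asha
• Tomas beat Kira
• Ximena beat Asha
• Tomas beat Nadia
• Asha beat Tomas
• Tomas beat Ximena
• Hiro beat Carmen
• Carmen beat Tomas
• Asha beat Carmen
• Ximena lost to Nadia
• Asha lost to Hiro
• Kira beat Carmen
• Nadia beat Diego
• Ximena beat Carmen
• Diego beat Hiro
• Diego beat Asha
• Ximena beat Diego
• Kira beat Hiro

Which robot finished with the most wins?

Win totals: Carmen 1, Diego 4, Asha 2, Ximena 3, Hiro 4, Kira 4, Tomas 4, Nadia 6.
Nadia leads with 6 wins (next highest: 4).

Nadia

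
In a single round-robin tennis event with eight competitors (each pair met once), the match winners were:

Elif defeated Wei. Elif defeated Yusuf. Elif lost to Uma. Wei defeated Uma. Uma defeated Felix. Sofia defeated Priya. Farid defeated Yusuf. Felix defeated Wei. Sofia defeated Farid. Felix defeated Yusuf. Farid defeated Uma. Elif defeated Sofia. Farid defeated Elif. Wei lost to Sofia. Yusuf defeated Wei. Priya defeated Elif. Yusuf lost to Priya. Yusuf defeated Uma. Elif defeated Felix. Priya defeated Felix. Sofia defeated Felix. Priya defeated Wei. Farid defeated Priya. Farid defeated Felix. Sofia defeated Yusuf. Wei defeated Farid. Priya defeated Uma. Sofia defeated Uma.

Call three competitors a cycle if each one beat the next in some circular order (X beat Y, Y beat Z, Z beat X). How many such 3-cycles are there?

11

Win totals: Uma 2, Farid 5, Felix 2, Priya 5, Elif 4, Yusuf 2, Sofia 6, Wei 2.
A competitor with w wins dominates both others in C(w,2) triples; summing gives 1 + 10 + 1 + 10 + 6 + 1 + 15 + 1 = 45 transitive triples.
Total triples C(8,3) = 56, so cyclic triples = 56 − 45 = 11.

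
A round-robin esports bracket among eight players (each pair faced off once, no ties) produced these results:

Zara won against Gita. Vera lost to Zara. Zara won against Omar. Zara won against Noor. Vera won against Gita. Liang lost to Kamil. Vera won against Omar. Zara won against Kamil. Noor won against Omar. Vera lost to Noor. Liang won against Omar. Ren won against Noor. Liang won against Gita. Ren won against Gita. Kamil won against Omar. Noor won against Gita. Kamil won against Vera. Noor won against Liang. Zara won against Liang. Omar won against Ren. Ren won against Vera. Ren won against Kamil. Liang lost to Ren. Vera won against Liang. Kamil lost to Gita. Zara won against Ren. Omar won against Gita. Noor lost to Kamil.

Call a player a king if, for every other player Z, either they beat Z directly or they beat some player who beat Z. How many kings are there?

Kamil cannot reach Zara in two steps.
Vera cannot reach Zara, Noor in two steps.
Ren cannot reach Zara in two steps.
Gita cannot reach Ren, Zara in two steps.
Omar cannot reach Zara in two steps.
Zara reaches everyone (king).
Liang cannot reach Vera, Zara, Noor in two steps.
Noor cannot reach Zara in two steps.
Kings: Zara — 1.

1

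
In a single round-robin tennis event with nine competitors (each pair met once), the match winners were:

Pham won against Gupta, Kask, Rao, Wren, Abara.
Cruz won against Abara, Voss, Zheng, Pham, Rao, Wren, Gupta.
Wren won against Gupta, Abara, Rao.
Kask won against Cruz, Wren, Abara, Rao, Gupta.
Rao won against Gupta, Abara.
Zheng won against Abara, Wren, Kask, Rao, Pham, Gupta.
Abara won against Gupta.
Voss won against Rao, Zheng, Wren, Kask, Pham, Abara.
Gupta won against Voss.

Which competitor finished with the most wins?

Cruz

Win totals: Voss 6, Abara 1, Rao 2, Zheng 6, Cruz 7, Wren 3, Kask 5, Pham 5, Gupta 1.
Cruz leads with 7 wins (next highest: 6).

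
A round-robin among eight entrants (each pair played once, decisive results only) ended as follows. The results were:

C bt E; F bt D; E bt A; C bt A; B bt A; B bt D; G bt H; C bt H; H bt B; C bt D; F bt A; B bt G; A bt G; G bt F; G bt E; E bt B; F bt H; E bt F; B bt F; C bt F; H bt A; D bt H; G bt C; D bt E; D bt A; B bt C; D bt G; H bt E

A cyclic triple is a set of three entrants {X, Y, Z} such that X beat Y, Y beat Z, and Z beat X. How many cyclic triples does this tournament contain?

15

Win totals: A 1, B 5, C 5, D 4, E 3, F 3, G 4, H 3.
An entrant with w wins dominates both others in C(w,2) triples; summing gives 0 + 10 + 10 + 6 + 3 + 3 + 6 + 3 = 41 transitive triples.
Total triples C(8,3) = 56, so cyclic triples = 56 − 41 = 15.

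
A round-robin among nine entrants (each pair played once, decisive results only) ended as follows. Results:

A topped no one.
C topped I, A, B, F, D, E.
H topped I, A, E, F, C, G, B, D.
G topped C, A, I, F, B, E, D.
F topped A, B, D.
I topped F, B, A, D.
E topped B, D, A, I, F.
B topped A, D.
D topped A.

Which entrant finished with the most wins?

H

Win totals: A 0, B 2, C 6, D 1, E 5, F 3, G 7, H 8, I 4.
H leads with 8 wins (next highest: 7).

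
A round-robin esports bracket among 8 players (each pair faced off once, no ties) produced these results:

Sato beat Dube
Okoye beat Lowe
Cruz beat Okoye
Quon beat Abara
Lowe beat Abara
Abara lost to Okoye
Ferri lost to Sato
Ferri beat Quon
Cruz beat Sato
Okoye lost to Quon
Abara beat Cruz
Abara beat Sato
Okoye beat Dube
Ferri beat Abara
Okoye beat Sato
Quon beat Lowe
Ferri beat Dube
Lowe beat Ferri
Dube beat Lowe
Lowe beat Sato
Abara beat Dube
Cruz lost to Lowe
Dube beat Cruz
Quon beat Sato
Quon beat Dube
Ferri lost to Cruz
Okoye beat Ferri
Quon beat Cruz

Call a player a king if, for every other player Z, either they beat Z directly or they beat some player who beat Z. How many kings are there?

Dube cannot reach Quon in two steps.
Okoye reaches everyone (king).
Quon reaches everyone (king).
Ferri reaches everyone (king).
Cruz reaches everyone (king).
Sato cannot reach Okoye in two steps.
Lowe reaches everyone (king).
Abara cannot reach Quon in two steps.
Kings: Okoye, Quon, Ferri, Cruz, Lowe — 5.

5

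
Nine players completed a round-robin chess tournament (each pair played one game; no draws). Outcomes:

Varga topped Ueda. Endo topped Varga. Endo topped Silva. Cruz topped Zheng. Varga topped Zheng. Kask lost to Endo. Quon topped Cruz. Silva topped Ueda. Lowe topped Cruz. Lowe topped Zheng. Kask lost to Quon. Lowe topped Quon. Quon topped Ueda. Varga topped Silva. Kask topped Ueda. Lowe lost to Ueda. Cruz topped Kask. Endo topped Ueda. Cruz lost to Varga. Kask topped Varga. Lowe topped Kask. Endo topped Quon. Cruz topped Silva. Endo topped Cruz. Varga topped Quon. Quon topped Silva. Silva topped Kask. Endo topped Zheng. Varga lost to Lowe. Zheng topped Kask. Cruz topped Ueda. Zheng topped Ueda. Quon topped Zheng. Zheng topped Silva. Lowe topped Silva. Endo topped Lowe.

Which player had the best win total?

Endo

Win totals: Endo 8, Zheng 3, Lowe 6, Kask 2, Ueda 1, Silva 2, Varga 5, Quon 5, Cruz 4.
Endo leads with 8 wins (next highest: 6).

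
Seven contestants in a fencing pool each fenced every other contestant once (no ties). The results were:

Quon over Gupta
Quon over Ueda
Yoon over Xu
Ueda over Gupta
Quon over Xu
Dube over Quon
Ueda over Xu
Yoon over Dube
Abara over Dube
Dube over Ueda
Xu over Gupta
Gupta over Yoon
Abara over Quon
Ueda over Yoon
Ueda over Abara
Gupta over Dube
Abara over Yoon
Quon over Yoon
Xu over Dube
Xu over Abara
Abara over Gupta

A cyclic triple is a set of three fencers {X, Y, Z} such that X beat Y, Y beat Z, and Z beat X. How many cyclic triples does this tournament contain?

11

Win totals: Dube 2, Xu 3, Yoon 2, Ueda 4, Abara 4, Quon 4, Gupta 2.
A fencer with w wins dominates both others in C(w,2) triples; summing gives 1 + 3 + 1 + 6 + 6 + 6 + 1 = 24 transitive triples.
Total triples C(7,3) = 35, so cyclic triples = 35 − 24 = 11.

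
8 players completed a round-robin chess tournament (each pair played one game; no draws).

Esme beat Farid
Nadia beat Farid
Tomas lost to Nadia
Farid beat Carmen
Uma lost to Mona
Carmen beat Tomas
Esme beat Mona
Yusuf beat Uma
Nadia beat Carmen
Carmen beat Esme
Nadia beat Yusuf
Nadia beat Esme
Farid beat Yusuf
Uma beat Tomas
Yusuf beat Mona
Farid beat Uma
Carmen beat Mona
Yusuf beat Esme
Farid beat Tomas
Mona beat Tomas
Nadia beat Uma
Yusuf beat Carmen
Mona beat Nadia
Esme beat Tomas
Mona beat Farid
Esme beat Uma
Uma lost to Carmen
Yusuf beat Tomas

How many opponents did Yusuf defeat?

Yusuf's results: beat Mona, Tomas, Carmen, Uma, Esme; lost to Nadia, Farid.
That is 5 wins.

5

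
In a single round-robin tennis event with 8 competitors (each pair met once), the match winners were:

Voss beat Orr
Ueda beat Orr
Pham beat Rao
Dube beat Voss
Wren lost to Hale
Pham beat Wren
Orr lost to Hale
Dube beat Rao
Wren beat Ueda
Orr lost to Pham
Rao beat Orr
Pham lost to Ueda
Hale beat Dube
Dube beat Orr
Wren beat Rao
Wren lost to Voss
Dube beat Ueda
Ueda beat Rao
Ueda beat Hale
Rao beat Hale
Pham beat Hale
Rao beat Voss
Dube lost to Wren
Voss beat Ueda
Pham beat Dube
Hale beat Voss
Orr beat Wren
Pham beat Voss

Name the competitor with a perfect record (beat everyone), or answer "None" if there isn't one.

Highest win total is Pham with 6 (out of 7 possible).
Pham lost to Ueda, so no competitor went undefeated.

None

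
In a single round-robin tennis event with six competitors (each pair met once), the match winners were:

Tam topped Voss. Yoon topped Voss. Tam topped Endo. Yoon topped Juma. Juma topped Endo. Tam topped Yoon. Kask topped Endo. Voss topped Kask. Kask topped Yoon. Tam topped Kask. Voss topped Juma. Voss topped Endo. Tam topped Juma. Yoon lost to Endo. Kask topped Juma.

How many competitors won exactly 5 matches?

1

Win totals: Endo 1, Kask 3, Juma 1, Tam 5, Voss 3, Yoon 2.
Exactly 5: Tam — 1 competitor.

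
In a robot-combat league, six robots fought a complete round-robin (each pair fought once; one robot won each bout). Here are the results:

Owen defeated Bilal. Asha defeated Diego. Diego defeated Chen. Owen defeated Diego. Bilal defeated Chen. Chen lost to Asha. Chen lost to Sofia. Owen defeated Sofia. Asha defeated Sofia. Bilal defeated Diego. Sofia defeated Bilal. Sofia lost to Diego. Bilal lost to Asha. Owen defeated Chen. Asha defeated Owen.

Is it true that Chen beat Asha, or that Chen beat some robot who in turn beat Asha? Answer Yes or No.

Chen did not beat Asha directly.
Chen beat no one, so there is no intermediate robot.

No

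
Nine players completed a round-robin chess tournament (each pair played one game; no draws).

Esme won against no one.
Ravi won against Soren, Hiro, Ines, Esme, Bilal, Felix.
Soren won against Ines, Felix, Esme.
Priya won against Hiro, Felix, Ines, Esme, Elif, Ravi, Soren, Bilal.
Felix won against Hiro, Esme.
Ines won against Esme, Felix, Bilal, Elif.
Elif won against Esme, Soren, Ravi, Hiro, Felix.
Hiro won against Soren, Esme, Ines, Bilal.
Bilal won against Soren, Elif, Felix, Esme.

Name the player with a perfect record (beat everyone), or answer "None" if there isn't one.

Priya has 8 wins out of 8 opponents — a perfect record.

Priya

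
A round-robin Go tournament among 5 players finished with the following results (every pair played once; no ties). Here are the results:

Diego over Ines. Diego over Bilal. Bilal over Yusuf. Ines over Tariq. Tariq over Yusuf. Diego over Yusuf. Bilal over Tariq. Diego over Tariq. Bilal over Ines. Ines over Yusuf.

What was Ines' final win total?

2

Ines' results: beat Yusuf, Tariq; lost to Diego, Bilal.
That is 2 wins.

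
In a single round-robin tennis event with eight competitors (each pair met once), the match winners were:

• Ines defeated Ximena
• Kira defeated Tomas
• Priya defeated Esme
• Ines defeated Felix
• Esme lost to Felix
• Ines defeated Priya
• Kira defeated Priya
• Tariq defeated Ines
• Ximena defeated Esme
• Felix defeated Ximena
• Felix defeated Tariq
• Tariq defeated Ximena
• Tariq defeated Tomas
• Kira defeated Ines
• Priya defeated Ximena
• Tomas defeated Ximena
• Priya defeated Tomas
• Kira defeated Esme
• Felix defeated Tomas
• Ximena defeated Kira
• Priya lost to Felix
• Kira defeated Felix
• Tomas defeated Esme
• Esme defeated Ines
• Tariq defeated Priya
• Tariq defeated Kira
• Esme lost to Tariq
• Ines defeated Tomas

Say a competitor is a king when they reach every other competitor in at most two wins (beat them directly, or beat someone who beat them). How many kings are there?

Tariq reaches everyone (king).
Kira reaches everyone (king).
Felix reaches everyone (king).
Ximena cannot reach Tariq in two steps.
Esme cannot reach Tariq, Kira in two steps.
Ines reaches everyone (king).
Tomas cannot reach Tariq, Felix, Priya in two steps.
Priya cannot reach Tariq, Felix in two steps.
Kings: Tariq, Kira, Felix, Ines — 4.

4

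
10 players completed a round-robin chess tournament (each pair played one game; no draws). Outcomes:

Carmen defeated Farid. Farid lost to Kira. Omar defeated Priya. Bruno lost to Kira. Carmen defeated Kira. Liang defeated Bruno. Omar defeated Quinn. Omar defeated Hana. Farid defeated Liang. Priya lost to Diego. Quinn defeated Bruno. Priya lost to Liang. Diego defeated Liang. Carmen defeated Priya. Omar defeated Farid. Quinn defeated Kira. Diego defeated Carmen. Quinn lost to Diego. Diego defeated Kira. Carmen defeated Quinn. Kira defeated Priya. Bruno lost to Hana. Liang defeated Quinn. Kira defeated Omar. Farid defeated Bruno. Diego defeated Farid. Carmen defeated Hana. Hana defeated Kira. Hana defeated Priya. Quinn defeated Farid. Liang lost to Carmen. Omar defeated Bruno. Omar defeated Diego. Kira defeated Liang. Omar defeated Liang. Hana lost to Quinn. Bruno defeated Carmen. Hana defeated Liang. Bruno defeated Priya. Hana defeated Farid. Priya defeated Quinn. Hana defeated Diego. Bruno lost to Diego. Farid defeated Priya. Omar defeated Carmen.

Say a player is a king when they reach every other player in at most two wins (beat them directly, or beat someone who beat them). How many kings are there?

Hana reaches everyone (king).
Liang cannot reach Omar, Diego in two steps.
Omar reaches everyone (king).
Kira reaches everyone (king).
Farid cannot reach Hana, Omar, Kira, Diego in two steps.
Priya cannot reach Liang, Omar, Carmen, Diego in two steps.
Carmen reaches everyone (king).
Quinn reaches everyone (king).
Diego reaches everyone (king).
Bruno cannot reach Omar, Diego in two steps.
Kings: Hana, Omar, Kira, Carmen, Quinn, Diego — 6.

6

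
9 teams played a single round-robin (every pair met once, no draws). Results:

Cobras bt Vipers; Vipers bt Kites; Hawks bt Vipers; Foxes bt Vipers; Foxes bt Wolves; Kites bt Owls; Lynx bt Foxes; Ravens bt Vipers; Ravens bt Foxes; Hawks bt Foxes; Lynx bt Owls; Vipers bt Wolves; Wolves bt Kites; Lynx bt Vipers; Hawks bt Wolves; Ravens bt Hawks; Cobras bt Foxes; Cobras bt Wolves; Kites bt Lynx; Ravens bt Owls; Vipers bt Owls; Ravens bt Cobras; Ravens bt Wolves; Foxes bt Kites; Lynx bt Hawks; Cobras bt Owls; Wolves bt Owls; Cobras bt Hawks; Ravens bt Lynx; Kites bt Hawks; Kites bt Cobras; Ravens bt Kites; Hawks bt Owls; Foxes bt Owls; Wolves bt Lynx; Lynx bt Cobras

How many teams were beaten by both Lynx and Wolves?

1

Lynx beat: Vipers, Foxes, Hawks, Owls, Cobras.
Wolves beat: Kites, Lynx, Owls.
Both beat: Owls — 1.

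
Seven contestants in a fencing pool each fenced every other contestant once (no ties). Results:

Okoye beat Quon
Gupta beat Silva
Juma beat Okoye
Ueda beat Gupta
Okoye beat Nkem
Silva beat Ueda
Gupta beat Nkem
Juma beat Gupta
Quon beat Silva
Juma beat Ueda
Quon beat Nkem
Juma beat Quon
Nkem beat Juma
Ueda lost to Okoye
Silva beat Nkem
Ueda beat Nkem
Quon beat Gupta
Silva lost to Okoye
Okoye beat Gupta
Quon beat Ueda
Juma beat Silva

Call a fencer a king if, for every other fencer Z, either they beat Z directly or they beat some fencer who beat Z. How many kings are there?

Juma reaches everyone (king).
Okoye reaches everyone (king).
Nkem reaches everyone (king).
Quon cannot reach Okoye in two steps.
Silva cannot reach Okoye, Quon in two steps.
Ueda cannot reach Okoye, Quon in two steps.
Gupta cannot reach Okoye, Quon in two steps.
Kings: Juma, Okoye, Nkem — 3.

3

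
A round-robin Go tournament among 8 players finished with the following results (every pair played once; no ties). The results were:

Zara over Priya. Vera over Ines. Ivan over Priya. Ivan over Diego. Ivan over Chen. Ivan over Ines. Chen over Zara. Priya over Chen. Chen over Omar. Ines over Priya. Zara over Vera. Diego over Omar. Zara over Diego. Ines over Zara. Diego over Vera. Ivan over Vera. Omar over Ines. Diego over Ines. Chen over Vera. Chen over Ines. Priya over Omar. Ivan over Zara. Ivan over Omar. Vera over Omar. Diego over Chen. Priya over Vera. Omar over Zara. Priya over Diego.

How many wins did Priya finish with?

4

Priya's results: beat Chen, Diego, Vera, Omar; lost to Zara, Ivan, Ines.
That is 4 wins.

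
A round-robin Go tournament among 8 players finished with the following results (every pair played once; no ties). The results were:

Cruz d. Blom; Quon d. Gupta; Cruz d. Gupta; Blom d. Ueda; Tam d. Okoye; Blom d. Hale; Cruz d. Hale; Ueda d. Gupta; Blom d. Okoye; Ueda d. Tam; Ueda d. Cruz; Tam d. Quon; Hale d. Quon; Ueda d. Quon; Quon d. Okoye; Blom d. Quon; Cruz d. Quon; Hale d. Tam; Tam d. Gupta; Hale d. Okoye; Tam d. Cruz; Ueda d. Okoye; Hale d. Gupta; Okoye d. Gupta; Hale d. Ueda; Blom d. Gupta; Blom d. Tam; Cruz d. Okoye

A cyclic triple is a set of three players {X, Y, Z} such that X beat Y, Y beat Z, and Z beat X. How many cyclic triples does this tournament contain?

4

Win totals: Gupta 0, Hale 5, Okoye 1, Cruz 5, Ueda 5, Blom 6, Quon 2, Tam 4.
A player with w wins dominates both others in C(w,2) triples; summing gives 0 + 10 + 0 + 10 + 10 + 15 + 1 + 6 = 52 transitive triples.
Total triples C(8,3) = 56, so cyclic triples = 56 − 52 = 4.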